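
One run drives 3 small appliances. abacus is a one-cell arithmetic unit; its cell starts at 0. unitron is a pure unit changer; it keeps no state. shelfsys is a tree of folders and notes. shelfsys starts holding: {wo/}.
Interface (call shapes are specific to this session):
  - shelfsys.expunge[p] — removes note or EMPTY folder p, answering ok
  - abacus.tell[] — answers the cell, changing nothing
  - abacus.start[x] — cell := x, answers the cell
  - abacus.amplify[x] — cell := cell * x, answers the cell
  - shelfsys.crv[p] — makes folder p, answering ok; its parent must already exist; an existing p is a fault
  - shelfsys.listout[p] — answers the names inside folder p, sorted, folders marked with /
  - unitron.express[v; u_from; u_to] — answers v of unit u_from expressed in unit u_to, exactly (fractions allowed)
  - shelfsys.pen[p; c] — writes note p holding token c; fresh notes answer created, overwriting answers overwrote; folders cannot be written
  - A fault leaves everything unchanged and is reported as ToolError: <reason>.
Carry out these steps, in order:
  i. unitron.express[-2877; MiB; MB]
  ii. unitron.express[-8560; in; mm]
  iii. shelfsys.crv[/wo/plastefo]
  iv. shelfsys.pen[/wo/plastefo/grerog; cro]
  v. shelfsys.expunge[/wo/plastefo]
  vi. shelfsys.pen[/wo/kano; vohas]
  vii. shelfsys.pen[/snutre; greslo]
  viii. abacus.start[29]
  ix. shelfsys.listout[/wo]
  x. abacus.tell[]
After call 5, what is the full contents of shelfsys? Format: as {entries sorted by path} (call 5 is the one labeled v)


% express(v: -2877, u_from: MiB, u_to: MB) == -47136768/15625
% express(v: -8560, u_from: in, u_to: mm) == -217424
% crv(p: /wo/plastefo) == ok
% pen(p: /wo/plastefo/grerog, c: cro) == created
% expunge(p: /wo/plastefo) == ToolError: not empty
% pen(p: /wo/kano, c: vohas) == created
% pen(p: /snutre, c: greslo) == created
% start(x: 29) == 29
% listout(p: /wo) == [kano, plastefo/]
% tell() == 29

Answer: {wo/, wo/plastefo/, wo/plastefo/grerog=cro}


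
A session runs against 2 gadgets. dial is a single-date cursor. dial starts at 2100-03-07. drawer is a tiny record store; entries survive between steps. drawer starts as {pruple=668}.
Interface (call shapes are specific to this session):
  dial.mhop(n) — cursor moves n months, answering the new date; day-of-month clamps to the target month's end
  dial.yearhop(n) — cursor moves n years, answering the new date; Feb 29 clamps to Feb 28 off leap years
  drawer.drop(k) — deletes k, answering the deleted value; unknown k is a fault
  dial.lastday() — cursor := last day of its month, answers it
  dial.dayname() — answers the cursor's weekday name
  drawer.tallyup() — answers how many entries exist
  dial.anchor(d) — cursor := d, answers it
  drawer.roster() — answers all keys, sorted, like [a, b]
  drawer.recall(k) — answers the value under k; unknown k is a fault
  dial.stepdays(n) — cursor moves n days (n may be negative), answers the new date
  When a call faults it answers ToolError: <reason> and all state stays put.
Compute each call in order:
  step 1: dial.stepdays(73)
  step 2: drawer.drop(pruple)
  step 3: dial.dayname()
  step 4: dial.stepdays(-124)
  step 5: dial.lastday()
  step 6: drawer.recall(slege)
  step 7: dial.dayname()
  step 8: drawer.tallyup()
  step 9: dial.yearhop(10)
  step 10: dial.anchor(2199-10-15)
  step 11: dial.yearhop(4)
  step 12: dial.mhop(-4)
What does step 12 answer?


[in] dial.stepdays n→73
= 2100-05-19
[in] drawer.drop k→pruple
= 668
[in] dial.dayname
= Wednesday
[in] dial.stepdays n→-124
= 2100-01-15
[in] dial.lastday
= 2100-01-31
[in] drawer.recall k→slege
= ToolError: no such key slege
[in] dial.dayname
= Sunday
[in] drawer.tallyup
= 0
[in] dial.yearhop n→10
= 2110-01-31
[in] dial.anchor d→2199-10-15
= 2199-10-15
[in] dial.yearhop n→4
= 2203-10-15
[in] dial.mhop n→-4
= 2203-06-15

Answer: 2203-06-15


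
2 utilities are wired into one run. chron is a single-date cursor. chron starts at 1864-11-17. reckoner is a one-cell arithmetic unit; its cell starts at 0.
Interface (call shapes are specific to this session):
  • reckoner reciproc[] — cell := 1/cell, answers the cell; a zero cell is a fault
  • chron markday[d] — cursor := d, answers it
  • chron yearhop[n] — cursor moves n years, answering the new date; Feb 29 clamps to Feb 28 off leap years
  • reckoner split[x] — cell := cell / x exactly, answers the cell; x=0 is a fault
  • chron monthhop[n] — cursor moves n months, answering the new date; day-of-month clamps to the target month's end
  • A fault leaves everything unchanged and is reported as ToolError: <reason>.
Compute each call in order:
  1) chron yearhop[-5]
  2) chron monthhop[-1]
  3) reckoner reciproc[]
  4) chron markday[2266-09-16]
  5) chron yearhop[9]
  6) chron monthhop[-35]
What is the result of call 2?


I invoke chron yearhop on n→-5, → 1859-11-17.
I invoke chron monthhop on n→-1, → 1859-10-17.
Next I call reckoner reciproc, which returns ToolError: reciprocal of zero.
I invoke chron markday on d→2266-09-16, and get 2266-09-16.
I run chron yearhop on n→9, giving 2275-09-16.
I try chron monthhop on n→-35, and get 2272-10-16.

Answer: 1859-10-17


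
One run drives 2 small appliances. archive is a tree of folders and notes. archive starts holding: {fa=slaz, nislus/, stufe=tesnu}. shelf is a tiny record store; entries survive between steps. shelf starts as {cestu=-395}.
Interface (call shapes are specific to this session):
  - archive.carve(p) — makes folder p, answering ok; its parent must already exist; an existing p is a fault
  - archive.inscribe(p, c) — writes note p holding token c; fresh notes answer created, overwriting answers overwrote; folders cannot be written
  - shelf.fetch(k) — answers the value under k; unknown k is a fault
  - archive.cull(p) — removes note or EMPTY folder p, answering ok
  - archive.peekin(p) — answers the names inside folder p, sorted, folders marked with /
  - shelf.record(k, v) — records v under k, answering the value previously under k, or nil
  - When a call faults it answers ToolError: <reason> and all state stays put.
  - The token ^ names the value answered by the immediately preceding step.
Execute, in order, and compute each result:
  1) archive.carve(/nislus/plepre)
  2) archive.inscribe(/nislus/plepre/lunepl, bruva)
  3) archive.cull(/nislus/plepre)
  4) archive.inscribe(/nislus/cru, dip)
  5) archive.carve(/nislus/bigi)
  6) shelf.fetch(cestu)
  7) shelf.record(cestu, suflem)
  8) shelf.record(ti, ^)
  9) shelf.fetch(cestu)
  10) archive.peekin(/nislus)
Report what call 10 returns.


Answer: [bigi/, cru, plepre/]

Derivation:
Next I call archive.carve using p='/nislus/plepre', which returns ok.
Now I run archive.inscribe using p='/nislus/plepre/lunepl', c='bruva', and see created.
Invoking archive.cull using p='/nislus/plepre', which returns ToolError: not empty.
Then archive.inscribe using p='/nislus/cru', c='dip': created.
Next I call archive.carve using p='/nislus/bigi', — result: ok.
I try shelf.fetch using k='cestu', and get -395.
I invoke shelf.record using k='cestu', v='suflem': -395.
I invoke shelf.record using k='ti', v='^', and observe nil.
I call shelf.fetch using k='cestu', which returns suflem.
Next I call archive.peekin using p='/nislus', yielding [bigi/, cru, plepre/].


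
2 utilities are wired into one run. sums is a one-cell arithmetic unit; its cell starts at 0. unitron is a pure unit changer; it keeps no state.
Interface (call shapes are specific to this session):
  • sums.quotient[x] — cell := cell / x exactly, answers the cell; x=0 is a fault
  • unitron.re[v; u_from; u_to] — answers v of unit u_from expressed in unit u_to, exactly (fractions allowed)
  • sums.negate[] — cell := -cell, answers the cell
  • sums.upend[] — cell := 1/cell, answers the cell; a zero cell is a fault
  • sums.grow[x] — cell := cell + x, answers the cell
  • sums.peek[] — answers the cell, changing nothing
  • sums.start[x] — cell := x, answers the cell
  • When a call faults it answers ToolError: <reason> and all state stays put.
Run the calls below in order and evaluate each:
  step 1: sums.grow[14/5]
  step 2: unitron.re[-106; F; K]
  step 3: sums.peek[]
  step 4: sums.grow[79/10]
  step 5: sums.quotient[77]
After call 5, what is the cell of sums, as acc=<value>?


Answer: acc=107/770

Derivation:
I try sums.grow(x→14/5): 14/5.
Next I call unitron.re(v→-106, u_from→F, u_to→K), and get 11789/60.
I use sums.peek(), → 14/5.
I try sums.grow(x→79/10): 107/10.
Using sums.quotient(x→77), and see 107/770.


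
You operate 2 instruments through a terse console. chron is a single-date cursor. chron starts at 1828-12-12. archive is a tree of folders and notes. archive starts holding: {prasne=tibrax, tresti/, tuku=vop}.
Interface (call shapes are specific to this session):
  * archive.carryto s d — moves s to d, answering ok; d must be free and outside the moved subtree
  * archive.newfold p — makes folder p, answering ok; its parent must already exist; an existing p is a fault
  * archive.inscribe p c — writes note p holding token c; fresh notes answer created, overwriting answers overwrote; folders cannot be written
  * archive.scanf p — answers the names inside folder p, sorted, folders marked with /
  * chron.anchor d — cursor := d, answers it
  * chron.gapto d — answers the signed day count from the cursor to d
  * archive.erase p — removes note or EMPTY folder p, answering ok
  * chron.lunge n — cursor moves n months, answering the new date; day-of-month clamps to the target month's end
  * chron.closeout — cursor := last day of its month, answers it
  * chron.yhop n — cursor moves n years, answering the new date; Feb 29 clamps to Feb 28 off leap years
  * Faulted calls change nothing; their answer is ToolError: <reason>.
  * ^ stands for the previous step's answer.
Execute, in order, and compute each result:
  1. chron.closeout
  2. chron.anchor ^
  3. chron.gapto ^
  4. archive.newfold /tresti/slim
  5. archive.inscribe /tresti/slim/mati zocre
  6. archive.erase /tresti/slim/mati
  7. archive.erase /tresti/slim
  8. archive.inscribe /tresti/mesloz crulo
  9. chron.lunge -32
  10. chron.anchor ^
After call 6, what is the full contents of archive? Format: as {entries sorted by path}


Answer: {prasne=tibrax, tresti/, tresti/slim/, tuku=vop}

Derivation:
·→ closeout()
·← 1828-12-31
·→ anchor(d→^)
·← 1828-12-31
·→ gapto(d→^)
·← 0
·→ newfold(p→/tresti/slim)
·← ok
·→ inscribe(p→/tresti/slim/mati, c→zocre)
·← created
·→ erase(p→/tresti/slim/mati)
·← ok
·→ erase(p→/tresti/slim)
·← ok
·→ inscribe(p→/tresti/mesloz, c→crulo)
·← created
·→ lunge(n→-32)
·← 1826-04-30
·→ anchor(d→^)
·← 1826-04-30


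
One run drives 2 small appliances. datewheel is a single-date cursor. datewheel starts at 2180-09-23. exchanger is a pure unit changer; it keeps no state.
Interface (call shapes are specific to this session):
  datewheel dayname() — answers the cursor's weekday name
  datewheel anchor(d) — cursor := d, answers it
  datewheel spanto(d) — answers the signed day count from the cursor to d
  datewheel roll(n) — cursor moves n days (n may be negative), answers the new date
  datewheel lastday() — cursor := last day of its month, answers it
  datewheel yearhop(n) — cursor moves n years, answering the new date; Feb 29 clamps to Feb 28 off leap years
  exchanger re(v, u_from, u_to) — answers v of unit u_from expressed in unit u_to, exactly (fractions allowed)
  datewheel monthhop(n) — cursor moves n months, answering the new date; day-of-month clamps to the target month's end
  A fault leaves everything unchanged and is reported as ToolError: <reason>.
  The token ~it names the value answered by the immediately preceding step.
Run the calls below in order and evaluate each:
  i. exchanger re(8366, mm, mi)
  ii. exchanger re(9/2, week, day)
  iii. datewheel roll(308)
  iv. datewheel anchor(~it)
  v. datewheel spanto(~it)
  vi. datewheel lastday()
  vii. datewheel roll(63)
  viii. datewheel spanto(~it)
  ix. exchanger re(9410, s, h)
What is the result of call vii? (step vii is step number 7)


! exchanger re(v: 8366, u_from: mm, u_to: mi) ~> 4183/804672
! exchanger re(v: 9/2, u_from: week, u_to: day) ~> 63/2
! datewheel roll(n: 308) ~> 2181-07-28
! datewheel anchor(d: ~it) ~> 2181-07-28
! datewheel spanto(d: ~it) ~> 0
! datewheel lastday() ~> 2181-07-31
! datewheel roll(n: 63) ~> 2181-10-02
! datewheel spanto(d: ~it) ~> 0
! exchanger re(v: 9410, u_from: s, u_to: h) ~> 941/360

Answer: 2181-10-02


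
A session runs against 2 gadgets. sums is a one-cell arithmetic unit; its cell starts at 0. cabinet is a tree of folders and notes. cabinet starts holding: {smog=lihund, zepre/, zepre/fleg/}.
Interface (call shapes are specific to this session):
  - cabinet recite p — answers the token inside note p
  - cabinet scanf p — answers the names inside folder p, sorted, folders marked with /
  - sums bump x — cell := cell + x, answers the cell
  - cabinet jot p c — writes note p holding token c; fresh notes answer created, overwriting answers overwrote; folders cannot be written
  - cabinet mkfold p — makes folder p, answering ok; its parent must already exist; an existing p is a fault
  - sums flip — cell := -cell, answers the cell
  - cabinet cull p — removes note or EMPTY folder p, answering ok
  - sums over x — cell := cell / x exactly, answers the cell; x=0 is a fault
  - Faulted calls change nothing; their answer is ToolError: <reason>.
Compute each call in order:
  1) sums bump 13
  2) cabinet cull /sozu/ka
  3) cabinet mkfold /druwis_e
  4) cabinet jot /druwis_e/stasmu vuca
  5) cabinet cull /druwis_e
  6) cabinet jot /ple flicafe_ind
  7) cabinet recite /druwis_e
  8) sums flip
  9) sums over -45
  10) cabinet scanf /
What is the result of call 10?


Do: sums bump[x=13]
See: 13
Do: cabinet cull[p=/sozu/ka]
See: ToolError: not found
Do: cabinet mkfold[p=/druwis_e]
See: ok
Do: cabinet jot[p=/druwis_e/stasmu; c=vuca]
See: created
Do: cabinet cull[p=/druwis_e]
See: ToolError: not empty
Do: cabinet jot[p=/ple; c=flicafe_ind]
See: created
Do: cabinet recite[p=/druwis_e]
See: ToolError: is a directory
Do: sums flip[]
See: -13
Do: sums over[x=-45]
See: 13/45
Do: cabinet scanf[p=/]
See: [druwis_e/, ple, smog, zepre/]

Answer: [druwis_e/, ple, smog, zepre/]


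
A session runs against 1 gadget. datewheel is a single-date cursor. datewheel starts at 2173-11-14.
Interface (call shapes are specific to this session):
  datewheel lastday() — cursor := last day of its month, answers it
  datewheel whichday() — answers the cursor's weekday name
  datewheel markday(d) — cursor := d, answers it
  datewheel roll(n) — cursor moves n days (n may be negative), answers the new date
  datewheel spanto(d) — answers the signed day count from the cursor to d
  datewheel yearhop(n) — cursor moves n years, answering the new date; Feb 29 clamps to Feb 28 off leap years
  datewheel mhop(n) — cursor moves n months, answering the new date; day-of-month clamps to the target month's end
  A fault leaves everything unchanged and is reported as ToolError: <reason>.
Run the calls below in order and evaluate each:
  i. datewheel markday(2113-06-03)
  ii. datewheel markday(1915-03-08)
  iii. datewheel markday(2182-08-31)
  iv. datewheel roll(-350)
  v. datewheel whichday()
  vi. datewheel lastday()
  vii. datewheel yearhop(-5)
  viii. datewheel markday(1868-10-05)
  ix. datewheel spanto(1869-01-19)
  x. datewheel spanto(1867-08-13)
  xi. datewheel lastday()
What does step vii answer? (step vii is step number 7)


$ datewheel markday d→2113-06-03
  2113-06-03
$ datewheel markday d→1915-03-08
  1915-03-08
$ datewheel markday d→2182-08-31
  2182-08-31
$ datewheel roll n→-350
  2181-09-15
$ datewheel whichday
  Saturday
$ datewheel lastday
  2181-09-30
$ datewheel yearhop n→-5
  2176-09-30
$ datewheel markday d→1868-10-05
  1868-10-05
$ datewheel spanto d→1869-01-19
  106
$ datewheel spanto d→1867-08-13
  -419
$ datewheel lastday
  1868-10-31

Answer: 2176-09-30


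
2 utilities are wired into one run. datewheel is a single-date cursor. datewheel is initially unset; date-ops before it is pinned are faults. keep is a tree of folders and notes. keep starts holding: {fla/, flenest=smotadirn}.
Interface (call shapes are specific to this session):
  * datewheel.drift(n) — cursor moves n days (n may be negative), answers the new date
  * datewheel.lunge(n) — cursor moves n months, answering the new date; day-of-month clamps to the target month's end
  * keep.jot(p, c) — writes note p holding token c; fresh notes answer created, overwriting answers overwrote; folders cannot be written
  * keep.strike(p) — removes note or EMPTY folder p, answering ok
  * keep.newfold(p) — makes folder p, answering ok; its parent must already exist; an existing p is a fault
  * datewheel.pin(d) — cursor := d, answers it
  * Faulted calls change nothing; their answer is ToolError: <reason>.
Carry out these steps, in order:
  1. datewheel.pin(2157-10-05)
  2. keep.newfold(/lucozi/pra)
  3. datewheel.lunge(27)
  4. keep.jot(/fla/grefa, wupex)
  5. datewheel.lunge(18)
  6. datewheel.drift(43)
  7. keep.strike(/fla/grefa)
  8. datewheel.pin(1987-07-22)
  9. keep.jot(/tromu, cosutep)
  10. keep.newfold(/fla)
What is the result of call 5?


Then datewheel.pin using d=2157-10-05, yielding 2157-10-05.
I run keep.newfold using p=/lucozi/pra, and get ToolError: no parent.
I call datewheel.lunge using n=27, giving 2160-01-05.
Calling keep.jot using p=/fla/grefa, c=wupex: created.
Now I run datewheel.lunge using n=18, — result: 2161-07-05.
I invoke datewheel.drift using n=43, and see 2161-08-17.
I run keep.strike using p=/fla/grefa, → ok.
I use datewheel.pin using d=1987-07-22, and get 1987-07-22.
Calling keep.jot using p=/tromu, c=cosutep, and observe created.
Then keep.newfold using p=/fla, and get ToolError: exists.

Answer: 2161-07-05


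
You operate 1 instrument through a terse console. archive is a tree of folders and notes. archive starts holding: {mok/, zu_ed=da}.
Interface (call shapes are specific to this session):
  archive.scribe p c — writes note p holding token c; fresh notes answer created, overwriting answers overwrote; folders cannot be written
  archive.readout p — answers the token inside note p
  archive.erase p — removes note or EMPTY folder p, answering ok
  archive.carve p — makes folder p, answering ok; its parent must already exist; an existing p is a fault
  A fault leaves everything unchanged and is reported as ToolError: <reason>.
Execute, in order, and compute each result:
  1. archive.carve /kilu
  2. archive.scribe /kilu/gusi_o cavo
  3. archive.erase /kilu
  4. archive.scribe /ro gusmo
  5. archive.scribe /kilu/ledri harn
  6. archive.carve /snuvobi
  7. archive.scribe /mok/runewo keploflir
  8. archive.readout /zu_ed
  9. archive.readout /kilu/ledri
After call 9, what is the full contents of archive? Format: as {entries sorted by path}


% archive.carve p→/kilu
= ok
% archive.scribe p→/kilu/gusi_o c→cavo
= created
% archive.erase p→/kilu
= ToolError: not empty
% archive.scribe p→/ro c→gusmo
= created
% archive.scribe p→/kilu/ledri c→harn
= created
% archive.carve p→/snuvobi
= ok
% archive.scribe p→/mok/runewo c→keploflir
= created
% archive.readout p→/zu_ed
= da
% archive.readout p→/kilu/ledri
= harn

Answer: {kilu/, kilu/gusi_o=cavo, kilu/ledri=harn, mok/, mok/runewo=keploflir, ro=gusmo, snuvobi/, zu_ed=da}


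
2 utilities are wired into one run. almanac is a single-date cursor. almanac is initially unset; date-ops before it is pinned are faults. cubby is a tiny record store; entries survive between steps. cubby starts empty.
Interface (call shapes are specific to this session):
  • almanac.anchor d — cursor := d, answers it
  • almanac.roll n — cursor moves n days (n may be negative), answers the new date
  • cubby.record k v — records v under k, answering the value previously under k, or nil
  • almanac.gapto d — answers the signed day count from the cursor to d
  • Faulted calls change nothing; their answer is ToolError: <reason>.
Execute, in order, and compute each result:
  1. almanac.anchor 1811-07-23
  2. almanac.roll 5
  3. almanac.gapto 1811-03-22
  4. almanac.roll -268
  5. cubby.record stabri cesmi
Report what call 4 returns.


Answer: 1810-11-02

Derivation:
% almanac.anchor(d=1811-07-23) -> 1811-07-23
% almanac.roll(n=5) -> 1811-07-28
% almanac.gapto(d=1811-03-22) -> -128
% almanac.roll(n=-268) -> 1810-11-02
% cubby.record(k=stabri, v=cesmi) -> nil


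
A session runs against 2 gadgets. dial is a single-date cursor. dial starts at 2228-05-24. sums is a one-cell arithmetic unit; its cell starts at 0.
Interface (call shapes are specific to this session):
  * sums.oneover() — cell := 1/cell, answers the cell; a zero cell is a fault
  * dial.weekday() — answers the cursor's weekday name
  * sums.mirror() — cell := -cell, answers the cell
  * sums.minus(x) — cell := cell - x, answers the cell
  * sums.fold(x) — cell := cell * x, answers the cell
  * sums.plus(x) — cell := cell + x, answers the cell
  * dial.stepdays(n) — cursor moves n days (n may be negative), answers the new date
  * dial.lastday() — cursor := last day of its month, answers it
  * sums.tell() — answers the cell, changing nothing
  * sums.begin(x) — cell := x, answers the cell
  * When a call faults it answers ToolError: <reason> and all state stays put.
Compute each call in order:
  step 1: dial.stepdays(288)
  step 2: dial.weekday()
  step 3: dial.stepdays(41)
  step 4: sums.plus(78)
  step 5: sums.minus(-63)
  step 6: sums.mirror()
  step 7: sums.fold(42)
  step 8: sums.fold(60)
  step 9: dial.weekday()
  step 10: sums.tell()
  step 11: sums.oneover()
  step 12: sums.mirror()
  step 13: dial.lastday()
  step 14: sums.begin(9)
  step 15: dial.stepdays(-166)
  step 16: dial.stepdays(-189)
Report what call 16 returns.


Answer: 2228-05-10

Derivation:
I try dial.stepdays passing 288, and get 2229-03-08.
Using dial.weekday: Sunday.
I try dial.stepdays passing 41, and see 2229-04-18.
I try sums.plus passing 78, and observe 78.
I invoke sums.minus passing -63, — result: 141.
Then sums.mirror, — result: -141.
Using sums.fold passing 42, and observe -5922.
Then sums.fold passing 60, yielding -355320.
I invoke dial.weekday, yielding Saturday.
Now I run sums.tell: -355320.
I run sums.oneover, and observe -1/355320.
I use sums.mirror, — result: 1/355320.
I use dial.lastday(): 2229-04-30.
Using sums.begin passing 9, — result: 9.
Calling dial.stepdays passing -166: 2228-11-15.
Using dial.stepdays passing -189, and see 2228-05-10.


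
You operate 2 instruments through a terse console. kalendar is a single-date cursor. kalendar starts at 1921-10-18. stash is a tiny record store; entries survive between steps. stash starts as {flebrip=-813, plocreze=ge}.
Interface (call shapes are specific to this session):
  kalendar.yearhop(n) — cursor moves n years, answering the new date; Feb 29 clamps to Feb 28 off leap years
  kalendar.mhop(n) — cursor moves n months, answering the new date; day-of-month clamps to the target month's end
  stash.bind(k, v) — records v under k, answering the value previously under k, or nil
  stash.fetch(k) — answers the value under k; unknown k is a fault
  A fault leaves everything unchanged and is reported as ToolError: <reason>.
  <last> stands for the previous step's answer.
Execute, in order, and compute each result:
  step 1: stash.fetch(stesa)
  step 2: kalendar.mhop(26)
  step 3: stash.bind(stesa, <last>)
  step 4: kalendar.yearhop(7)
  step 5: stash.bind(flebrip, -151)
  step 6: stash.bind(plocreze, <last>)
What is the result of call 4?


Step: stash.fetch[k→stesa]
Result: ToolError: no such key stesa
Step: kalendar.mhop[n→26]
Result: 1923-12-18
Step: stash.bind[k→stesa; v→<last>]
Result: nil
Step: kalendar.yearhop[n→7]
Result: 1930-12-18
Step: stash.bind[k→flebrip; v→-151]
Result: -813
Step: stash.bind[k→plocreze; v→<last>]
Result: ge

Answer: 1930-12-18


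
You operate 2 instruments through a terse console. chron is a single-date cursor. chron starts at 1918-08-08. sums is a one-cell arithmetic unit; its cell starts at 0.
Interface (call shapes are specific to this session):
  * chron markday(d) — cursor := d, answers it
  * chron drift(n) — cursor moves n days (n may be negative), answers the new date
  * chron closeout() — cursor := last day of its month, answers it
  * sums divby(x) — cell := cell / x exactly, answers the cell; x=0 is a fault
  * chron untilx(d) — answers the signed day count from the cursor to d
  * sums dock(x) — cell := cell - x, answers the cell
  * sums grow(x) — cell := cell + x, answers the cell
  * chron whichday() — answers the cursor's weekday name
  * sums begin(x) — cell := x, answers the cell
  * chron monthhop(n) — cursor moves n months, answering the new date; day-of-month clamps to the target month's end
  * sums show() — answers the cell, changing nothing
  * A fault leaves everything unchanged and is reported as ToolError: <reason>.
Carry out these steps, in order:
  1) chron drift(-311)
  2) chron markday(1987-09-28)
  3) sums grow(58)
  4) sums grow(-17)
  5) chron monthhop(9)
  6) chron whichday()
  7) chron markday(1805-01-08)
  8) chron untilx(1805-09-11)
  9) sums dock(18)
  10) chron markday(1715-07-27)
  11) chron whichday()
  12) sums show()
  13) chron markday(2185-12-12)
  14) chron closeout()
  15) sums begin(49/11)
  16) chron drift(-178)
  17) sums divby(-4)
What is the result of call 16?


>>> chron drift n: -311
= 1917-10-01
>>> chron markday d: 1987-09-28
= 1987-09-28
>>> sums grow x: 58
= 58
>>> sums grow x: -17
= 41
>>> chron monthhop n: 9
= 1988-06-28
>>> chron whichday
= Tuesday
>>> chron markday d: 1805-01-08
= 1805-01-08
>>> chron untilx d: 1805-09-11
= 246
>>> sums dock x: 18
= 23
>>> chron markday d: 1715-07-27
= 1715-07-27
>>> chron whichday
= Saturday
>>> sums show
= 23
>>> chron markday d: 2185-12-12
= 2185-12-12
>>> chron closeout
= 2185-12-31
>>> sums begin x: 49/11
= 49/11
>>> chron drift n: -178
= 2185-07-06
>>> sums divby x: -4
= -49/44

Answer: 2185-07-06


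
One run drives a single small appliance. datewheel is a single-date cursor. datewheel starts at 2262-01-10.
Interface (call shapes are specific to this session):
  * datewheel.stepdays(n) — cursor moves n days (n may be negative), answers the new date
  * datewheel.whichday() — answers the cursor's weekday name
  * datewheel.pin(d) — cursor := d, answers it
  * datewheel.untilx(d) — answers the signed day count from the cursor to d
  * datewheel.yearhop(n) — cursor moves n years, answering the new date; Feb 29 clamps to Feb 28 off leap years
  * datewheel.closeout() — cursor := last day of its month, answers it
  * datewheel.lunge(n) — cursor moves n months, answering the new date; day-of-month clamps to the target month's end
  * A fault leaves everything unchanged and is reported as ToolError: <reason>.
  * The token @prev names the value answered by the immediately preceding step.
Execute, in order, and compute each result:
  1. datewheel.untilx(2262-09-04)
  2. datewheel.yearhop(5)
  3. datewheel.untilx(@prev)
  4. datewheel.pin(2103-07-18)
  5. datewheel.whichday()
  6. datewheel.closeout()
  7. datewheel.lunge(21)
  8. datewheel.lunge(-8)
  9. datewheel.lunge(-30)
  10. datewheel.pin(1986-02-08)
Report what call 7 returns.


[in] datewheel.untilx d=2262-09-04
:: 237
[in] datewheel.yearhop n=5
:: 2267-01-10
[in] datewheel.untilx d=@prev
:: 0
[in] datewheel.pin d=2103-07-18
:: 2103-07-18
[in] datewheel.whichday
:: Wednesday
[in] datewheel.closeout
:: 2103-07-31
[in] datewheel.lunge n=21
:: 2105-04-30
[in] datewheel.lunge n=-8
:: 2104-08-30
[in] datewheel.lunge n=-30
:: 2102-02-28
[in] datewheel.pin d=1986-02-08
:: 1986-02-08

Answer: 2105-04-30


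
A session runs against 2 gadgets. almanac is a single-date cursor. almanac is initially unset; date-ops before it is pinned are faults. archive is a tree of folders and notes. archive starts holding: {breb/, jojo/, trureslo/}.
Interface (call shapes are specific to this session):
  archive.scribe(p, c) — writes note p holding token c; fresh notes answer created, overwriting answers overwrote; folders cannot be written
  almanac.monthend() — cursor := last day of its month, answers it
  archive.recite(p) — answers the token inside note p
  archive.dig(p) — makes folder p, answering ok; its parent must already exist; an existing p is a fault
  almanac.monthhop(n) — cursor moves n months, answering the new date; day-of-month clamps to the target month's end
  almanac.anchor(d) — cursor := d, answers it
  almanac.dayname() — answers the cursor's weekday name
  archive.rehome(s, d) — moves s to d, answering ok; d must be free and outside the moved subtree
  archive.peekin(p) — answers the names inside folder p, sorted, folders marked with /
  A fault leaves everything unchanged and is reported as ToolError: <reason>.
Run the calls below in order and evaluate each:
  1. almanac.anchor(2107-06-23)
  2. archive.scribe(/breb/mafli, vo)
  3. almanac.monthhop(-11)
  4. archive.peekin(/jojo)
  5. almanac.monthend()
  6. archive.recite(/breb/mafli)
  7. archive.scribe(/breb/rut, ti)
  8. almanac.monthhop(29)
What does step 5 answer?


[in] anchor d→2107-06-23
:: 2107-06-23
[in] scribe p→/breb/mafli c→vo
:: created
[in] monthhop n→-11
:: 2106-07-23
[in] peekin p→/jojo
:: []
[in] monthend
:: 2106-07-31
[in] recite p→/breb/mafli
:: vo
[in] scribe p→/breb/rut c→ti
:: created
[in] monthhop n→29
:: 2108-12-31

Answer: 2106-07-31


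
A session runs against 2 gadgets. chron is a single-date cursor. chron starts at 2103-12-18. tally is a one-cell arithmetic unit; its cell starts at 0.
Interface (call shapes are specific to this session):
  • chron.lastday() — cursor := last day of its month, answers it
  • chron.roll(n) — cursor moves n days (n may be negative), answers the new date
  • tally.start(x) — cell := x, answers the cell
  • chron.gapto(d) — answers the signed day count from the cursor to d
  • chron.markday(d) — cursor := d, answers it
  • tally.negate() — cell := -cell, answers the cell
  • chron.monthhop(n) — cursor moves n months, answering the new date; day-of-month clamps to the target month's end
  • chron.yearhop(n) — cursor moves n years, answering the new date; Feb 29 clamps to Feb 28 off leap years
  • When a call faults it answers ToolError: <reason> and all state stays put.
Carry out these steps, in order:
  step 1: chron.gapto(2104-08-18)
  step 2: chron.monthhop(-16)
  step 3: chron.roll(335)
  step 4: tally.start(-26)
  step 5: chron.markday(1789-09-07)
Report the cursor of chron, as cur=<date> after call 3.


Answer: cur=2103-07-19

Derivation:
-> gapto(d='2104-08-18')
<- 244
-> monthhop(n='-16')
<- 2102-08-18
-> roll(n='335')
<- 2103-07-19
-> start(x='-26')
<- -26
-> markday(d='1789-09-07')
<- 1789-09-07


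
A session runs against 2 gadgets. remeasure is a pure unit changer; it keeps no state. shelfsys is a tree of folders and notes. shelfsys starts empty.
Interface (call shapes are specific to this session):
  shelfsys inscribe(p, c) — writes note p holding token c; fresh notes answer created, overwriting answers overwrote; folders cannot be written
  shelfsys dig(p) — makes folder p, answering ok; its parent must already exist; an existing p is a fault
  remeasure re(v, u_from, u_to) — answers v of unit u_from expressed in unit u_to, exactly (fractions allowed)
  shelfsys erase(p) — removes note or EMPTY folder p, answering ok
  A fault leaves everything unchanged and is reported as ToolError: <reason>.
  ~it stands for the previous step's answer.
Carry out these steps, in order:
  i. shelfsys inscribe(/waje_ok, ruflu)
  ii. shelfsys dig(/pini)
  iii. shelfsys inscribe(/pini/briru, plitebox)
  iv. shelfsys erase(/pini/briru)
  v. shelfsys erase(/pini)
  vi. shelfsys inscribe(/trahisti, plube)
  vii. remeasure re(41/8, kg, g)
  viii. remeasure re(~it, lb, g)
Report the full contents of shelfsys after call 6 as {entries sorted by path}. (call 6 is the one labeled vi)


Next I call shelfsys inscribe using p='/waje_ok', c='ruflu', → created.
Using shelfsys dig using p='/pini', yielding ok.
I try shelfsys inscribe using p='/pini/briru', c='plitebox', and get created.
Calling shelfsys erase using p='/pini/briru': ok.
Using shelfsys erase using p='/pini', and observe ok.
I invoke shelfsys inscribe using p='/trahisti', c='plube', → created.
I use remeasure re using v='41/8', u_from='kg', u_to='g', and see 5125.
I invoke remeasure re using v='~it', u_from='lb', u_to='g': 1859728717/800.

Answer: {trahisti=plube, waje_ok=ruflu}


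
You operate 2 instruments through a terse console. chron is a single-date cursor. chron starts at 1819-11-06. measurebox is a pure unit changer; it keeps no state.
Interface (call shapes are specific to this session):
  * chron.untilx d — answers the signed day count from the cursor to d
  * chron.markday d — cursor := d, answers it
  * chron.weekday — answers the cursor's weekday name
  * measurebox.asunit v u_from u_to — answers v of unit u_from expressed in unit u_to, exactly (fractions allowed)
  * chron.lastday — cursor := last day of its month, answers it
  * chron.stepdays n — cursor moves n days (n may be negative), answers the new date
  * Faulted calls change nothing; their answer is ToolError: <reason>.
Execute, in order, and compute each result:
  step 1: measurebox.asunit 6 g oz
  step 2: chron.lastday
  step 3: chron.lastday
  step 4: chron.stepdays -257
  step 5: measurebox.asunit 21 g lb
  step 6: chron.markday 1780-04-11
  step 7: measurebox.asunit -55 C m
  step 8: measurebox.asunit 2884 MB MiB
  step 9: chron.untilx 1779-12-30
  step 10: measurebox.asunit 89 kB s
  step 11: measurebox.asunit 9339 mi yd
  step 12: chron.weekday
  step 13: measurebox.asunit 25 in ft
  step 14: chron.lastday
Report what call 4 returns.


Answer: 1819-03-18

Derivation:
Now I run measurebox.asunit using 6, g, oz, and get 9600000/45359237.
I invoke chron.lastday, giving 1819-11-30.
Next I call chron.lastday(), and observe 1819-11-30.
I run chron.stepdays using -257, and observe 1819-03-18.
Calling measurebox.asunit using 21, g, lb, and get 300000/6479891.
Now I run chron.markday using 1780-04-11: 1780-04-11.
Next I call measurebox.asunit using -55, C, m, which returns ToolError: incompatible units.
I try measurebox.asunit using 2884, MB, MiB, and get 11265625/4096.
Calling chron.untilx using 1779-12-30, and observe -103.
Now I run measurebox.asunit using 89, kB, s, → ToolError: incompatible units.
I run measurebox.asunit using 9339, mi, yd, — result: 16436640.
I run chron.weekday, — result: Tuesday.
I call measurebox.asunit using 25, in, ft, — result: 25/12.
Using chron.lastday(), and get 1780-04-30.


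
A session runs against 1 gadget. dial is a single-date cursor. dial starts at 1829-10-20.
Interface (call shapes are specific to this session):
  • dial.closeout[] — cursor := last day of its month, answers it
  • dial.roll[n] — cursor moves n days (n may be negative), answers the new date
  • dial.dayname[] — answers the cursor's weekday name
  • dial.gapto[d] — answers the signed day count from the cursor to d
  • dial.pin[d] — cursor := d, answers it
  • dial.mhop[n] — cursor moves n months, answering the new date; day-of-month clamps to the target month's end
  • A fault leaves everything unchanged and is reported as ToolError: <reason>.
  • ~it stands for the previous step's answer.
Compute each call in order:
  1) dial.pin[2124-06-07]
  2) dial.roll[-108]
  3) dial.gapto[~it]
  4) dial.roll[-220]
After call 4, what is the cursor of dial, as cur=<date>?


! 1. pin(d→2124-06-07) -> 2124-06-07
! 2. roll(n→-108) -> 2124-02-20
! 3. gapto(d→~it) -> 0
! 4. roll(n→-220) -> 2123-07-15

Answer: cur=2123-07-15


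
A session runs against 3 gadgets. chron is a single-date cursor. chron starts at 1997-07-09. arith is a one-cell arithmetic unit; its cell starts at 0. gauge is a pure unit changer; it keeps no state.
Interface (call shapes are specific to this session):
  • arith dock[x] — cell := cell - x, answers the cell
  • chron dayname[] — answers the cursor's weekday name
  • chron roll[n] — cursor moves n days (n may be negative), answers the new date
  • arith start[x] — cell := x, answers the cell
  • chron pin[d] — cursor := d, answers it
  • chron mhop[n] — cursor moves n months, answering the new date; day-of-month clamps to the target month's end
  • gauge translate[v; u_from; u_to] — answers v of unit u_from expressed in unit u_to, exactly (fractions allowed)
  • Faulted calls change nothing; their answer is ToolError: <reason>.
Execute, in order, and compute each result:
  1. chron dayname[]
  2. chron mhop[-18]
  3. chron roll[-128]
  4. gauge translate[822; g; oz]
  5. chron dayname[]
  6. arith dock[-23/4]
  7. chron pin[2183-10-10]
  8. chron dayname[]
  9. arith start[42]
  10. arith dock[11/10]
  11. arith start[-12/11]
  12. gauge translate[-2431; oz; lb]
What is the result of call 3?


>>> chron dayname
:: Wednesday
>>> chron mhop n='-18'
:: 1996-01-09
>>> chron roll n='-128'
:: 1995-09-03
>>> gauge translate v='822' u_from='g' u_to='oz'
:: 1315200000/45359237
>>> chron dayname
:: Sunday
>>> arith dock x='-23/4'
:: 23/4
>>> chron pin d='2183-10-10'
:: 2183-10-10
>>> chron dayname
:: Friday
>>> arith start x='42'
:: 42
>>> arith dock x='11/10'
:: 409/10
>>> arith start x='-12/11'
:: -12/11
>>> gauge translate v='-2431' u_from='oz' u_to='lb'
:: -2431/16

Answer: 1995-09-03


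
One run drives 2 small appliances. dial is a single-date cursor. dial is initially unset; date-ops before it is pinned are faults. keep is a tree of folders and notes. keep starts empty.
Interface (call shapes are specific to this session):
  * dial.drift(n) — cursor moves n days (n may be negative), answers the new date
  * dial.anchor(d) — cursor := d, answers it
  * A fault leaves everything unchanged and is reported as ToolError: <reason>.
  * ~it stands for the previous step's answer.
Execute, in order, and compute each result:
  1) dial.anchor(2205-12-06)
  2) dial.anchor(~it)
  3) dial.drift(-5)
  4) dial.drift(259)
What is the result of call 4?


==> dial.anchor(d: 2205-12-06)
<== 2205-12-06
==> dial.anchor(d: ~it)
<== 2205-12-06
==> dial.drift(n: -5)
<== 2205-12-01
==> dial.drift(n: 259)
<== 2206-08-17

Answer: 2206-08-17


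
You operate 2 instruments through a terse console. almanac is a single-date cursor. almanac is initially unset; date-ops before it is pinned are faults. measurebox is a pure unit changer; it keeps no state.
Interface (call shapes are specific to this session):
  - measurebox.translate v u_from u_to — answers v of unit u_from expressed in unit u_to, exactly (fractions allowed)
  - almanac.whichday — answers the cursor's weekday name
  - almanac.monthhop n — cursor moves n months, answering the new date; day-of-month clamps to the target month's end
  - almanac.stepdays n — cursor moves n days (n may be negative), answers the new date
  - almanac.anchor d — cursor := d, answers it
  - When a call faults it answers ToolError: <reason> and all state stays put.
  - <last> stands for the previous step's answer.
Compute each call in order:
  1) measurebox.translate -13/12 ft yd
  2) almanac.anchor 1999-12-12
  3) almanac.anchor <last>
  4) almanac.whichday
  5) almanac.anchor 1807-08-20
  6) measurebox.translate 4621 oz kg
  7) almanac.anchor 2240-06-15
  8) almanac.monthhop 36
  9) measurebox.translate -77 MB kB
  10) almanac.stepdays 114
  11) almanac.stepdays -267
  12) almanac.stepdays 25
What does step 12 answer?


Answer: 2243-02-07

Derivation:
;; 1. translate(v='-13/12', u_from='ft', u_to='yd') : -13/36
;; 2. anchor(d='1999-12-12') : 1999-12-12
;; 3. anchor(d='<last>') : 1999-12-12
;; 4. whichday() : Sunday
;; 5. anchor(d='1807-08-20') : 1807-08-20
;; 6. translate(v='4621', u_from='oz', u_to='kg') : 209605034177/1600000000
;; 7. anchor(d='2240-06-15') : 2240-06-15
;; 8. monthhop(n='36') : 2243-06-15
;; 9. translate(v='-77', u_from='MB', u_to='kB') : -77000
;; 10. stepdays(n='114') : 2243-10-07
;; 11. stepdays(n='-267') : 2243-01-13
;; 12. stepdays(n='25') : 2243-02-07
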